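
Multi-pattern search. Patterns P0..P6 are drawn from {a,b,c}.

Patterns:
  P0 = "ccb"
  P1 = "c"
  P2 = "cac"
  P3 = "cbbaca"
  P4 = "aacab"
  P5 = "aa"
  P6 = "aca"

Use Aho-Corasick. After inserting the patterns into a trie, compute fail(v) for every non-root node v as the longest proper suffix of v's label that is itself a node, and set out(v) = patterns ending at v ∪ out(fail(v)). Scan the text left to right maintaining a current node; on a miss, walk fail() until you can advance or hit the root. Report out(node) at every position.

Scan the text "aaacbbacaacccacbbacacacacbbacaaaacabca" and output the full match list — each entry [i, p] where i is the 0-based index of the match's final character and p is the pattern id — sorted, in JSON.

Construct AC machine:
Trie (insert patterns):
  n0 'ε': a→11 c→1
  n1 'c': a→4 b→6 c→2  [P1 ends]
  n2 'cc': b→3
  n3 'ccb': ·  [P0 ends]
  n4 'ca': c→5
  n5 'cac': ·  [P2 ends]
  n6 'cb': b→7
  n7 'cbb': a→8
  n8 'cbba': c→9
  n9 'cbbac': a→10
  n10 'cbbaca': ·  [P3 ends]
  n11 'a': a→12 c→16
  n12 'aa': c→13  [P5 ends]
  n13 'aac': a→14
  n14 'aaca': b→15
  n15 'aacab': ·  [P4 ends]
  n16 'ac': a→17
  n17 'aca': ·  [P6 ends]

Failure links (BFS by depth):
  n1('c'): parent n0 fail=0; on 'c' 0 → fail=0;  out {1}∪∅={1}
  n11('a'): parent n0 fail=0; on 'a' 0 → fail=0;  out ∅∪∅=∅
  n2('cc'): parent n1 fail=0; on 'c' 0 → fail=1;  out ∅∪{1}={1}
  n4('ca'): parent n1 fail=0; on 'a' 0 → fail=11;  out ∅∪∅=∅
  n6('cb'): parent n1 fail=0; on 'b' 0 → fail=0;  out ∅∪∅=∅
  n12('aa'): parent n11 fail=0; on 'a' 0 → fail=11;  out {5}∪∅={5}
  n16('ac'): parent n11 fail=0; on 'c' 0 → fail=1;  out ∅∪{1}={1}
  n3('ccb'): parent n2 fail=1; on 'b' 1 → fail=6;  out {0}∪∅={0}
  n5('cac'): parent n4 fail=11; on 'c' 11 → fail=16;  out {2}∪{1}={1,2}
  n7('cbb'): parent n6 fail=0; on 'b' 0 → fail=0;  out ∅∪∅=∅
  n13('aac'): parent n12 fail=11; on 'c' 11 → fail=16;  out ∅∪{1}={1}
  n17('aca'): parent n16 fail=1; on 'a' 1 → fail=4;  out {6}∪∅={6}
  n8('cbba'): parent n7 fail=0; on 'a' 0 → fail=11;  out ∅∪∅=∅
  n14('aaca'): parent n13 fail=16; on 'a' 16 → fail=17;  out ∅∪{6}={6}
  n9('cbbac'): parent n8 fail=11; on 'c' 11 → fail=16;  out ∅∪{1}={1}
  n15('aacab'): parent n14 fail=17; on 'b' 17→4→11→0 → fail=0;  out {4}∪∅={4}
  n10('cbbaca'): parent n9 fail=16; on 'a' 16 → fail=17;  out {3}∪{6}={3,6}

Scan:
i=0 'a': node 0→11
i=1 'a': node 11→12  ** P5@[0:1]
i=2 'a': node 12→12 (via fail)  ** P5@[1:2]
i=3 'c': node 12→13  ** P1@[3:3]
i=4 'b': node 13→6 (via fail)
i=5 'b': node 6→7
i=6 'a': node 7→8
i=7 'c': node 8→9  ** P1@[7:7]
i=8 'a': node 9→10  ** P3@[3:8],P6@[6:8]
i=9 'a': node 10→12 (via fail)  ** P5@[8:9]
i=10 'c': node 12→13  ** P1@[10:10]
i=11 'c': node 13→2 (via fail)  ** P1@[11:11]
i=12 'c': node 2→2 (via fail)  ** P1@[12:12]
i=13 'a': node 2→4 (via fail)
i=14 'c': node 4→5  ** P1@[14:14],P2@[12:14]
i=15 'b': node 5→6 (via fail)
i=16 'b': node 6→7
i=17 'a': node 7→8
i=18 'c': node 8→9  ** P1@[18:18]
i=19 'a': node 9→10  ** P3@[14:19],P6@[17:19]
i=20 'c': node 10→5 (via fail)  ** P1@[20:20],P2@[18:20]
i=21 'a': node 5→17 (via fail)  ** P6@[19:21]
i=22 'c': node 17→5 (via fail)  ** P1@[22:22],P2@[20:22]
i=23 'a': node 5→17 (via fail)  ** P6@[21:23]
i=24 'c': node 17→5 (via fail)  ** P1@[24:24],P2@[22:24]
i=25 'b': node 5→6 (via fail)
i=26 'b': node 6→7
i=27 'a': node 7→8
i=28 'c': node 8→9  ** P1@[28:28]
i=29 'a': node 9→10  ** P3@[24:29],P6@[27:29]
i=30 'a': node 10→12 (via fail)  ** P5@[29:30]
i=31 'a': node 12→12 (via fail)  ** P5@[30:31]
i=32 'a': node 12→12 (via fail)  ** P5@[31:32]
i=33 'c': node 12→13  ** P1@[33:33]
i=34 'a': node 13→14  ** P6@[32:34]
i=35 'b': node 14→15  ** P4@[31:35]
i=36 'c': node 15→1 (via fail)  ** P1@[36:36]
i=37 'a': node 1→4

All matches (sorted): [[1,5],[2,5],[3,1],[7,1],[8,3],[8,6],[9,5],[10,1],[11,1],[12,1],[14,1],[14,2],[18,1],[19,3],[19,6],[20,1],[20,2],[21,6],[22,1],[22,2],[23,6],[24,1],[24,2],[28,1],[29,3],[29,6],[30,5],[31,5],[32,5],[33,1],[34,6],[35,4],[36,1]]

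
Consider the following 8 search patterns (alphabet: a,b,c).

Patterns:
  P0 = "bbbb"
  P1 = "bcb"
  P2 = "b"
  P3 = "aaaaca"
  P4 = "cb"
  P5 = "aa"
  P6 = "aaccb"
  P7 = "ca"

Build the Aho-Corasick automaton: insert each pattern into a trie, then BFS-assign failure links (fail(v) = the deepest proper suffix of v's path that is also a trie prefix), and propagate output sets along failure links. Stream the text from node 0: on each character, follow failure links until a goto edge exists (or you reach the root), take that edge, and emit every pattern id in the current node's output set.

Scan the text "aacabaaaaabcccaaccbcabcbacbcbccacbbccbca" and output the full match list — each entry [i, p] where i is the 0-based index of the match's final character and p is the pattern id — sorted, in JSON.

Build automaton:
Trie (insert patterns):
  0='ε' goto a→7 b→1 c→13
  1='b' goto b→2 c→5  ←P2
  2='bb' goto b→3
  3='bbb' goto b→4
  4='bbbb' goto ·  ←P0
  5='bc' goto b→6
  6='bcb' goto ·  ←P1
  7='a' goto a→8
  8='aa' goto a→9 c→15  ←P5
  9='aaa' goto a→10
  10='aaaa' goto c→11
  11='aaaac' goto a→12
  12='aaaaca' goto ·  ←P3
  13='c' goto a→18 b→14
  14='cb' goto ·  ←P4
  15='aac' goto c→16
  16='aacc' goto b→17
  17='aaccb' goto ·  ←P6
  18='ca' goto ·  ←P7

BFS fail/out derivation:
  n1('b'): parent n0 fail=0; on 'b' 0 → fail=0;  out {2}∪∅={2}
  n7('a'): parent n0 fail=0; on 'a' 0 → fail=0;  out ∅∪∅=∅
  n13('c'): parent n0 fail=0; on 'c' 0 → fail=0;  out ∅∪∅=∅
  n2('bb'): parent n1 fail=0; on 'b' 0 → fail=1;  out ∅∪{2}={2}
  n5('bc'): parent n1 fail=0; on 'c' 0 → fail=13;  out ∅∪∅=∅
  n8('aa'): parent n7 fail=0; on 'a' 0 → fail=7;  out {5}∪∅={5}
  n14('cb'): parent n13 fail=0; on 'b' 0 → fail=1;  out {4}∪{2}={2,4}
  n18('ca'): parent n13 fail=0; on 'a' 0 → fail=7;  out {7}∪∅={7}
  n3('bbb'): parent n2 fail=1; on 'b' 1 → fail=2;  out ∅∪{2}={2}
  n6('bcb'): parent n5 fail=13; on 'b' 13 → fail=14;  out {1}∪{2,4}={1,2,4}
  n9('aaa'): parent n8 fail=7; on 'a' 7 → fail=8;  out ∅∪{5}={5}
  n15('aac'): parent n8 fail=7; on 'c' 7→0 → fail=13;  out ∅∪∅=∅
  n4('bbbb'): parent n3 fail=2; on 'b' 2 → fail=3;  out {0}∪{2}={0,2}
  n10('aaaa'): parent n9 fail=8; on 'a' 8 → fail=9;  out ∅∪{5}={5}
  n16('aacc'): parent n15 fail=13; on 'c' 13→0 → fail=13;  out ∅∪∅=∅
  n11('aaaac'): parent n10 fail=9; on 'c' 9→8 → fail=15;  out ∅∪∅=∅
  n17('aaccb'): parent n16 fail=13; on 'b' 13 → fail=14;  out {6}∪{2,4}={2,4,6}
  n12('aaaaca'): parent n11 fail=15; on 'a' 15→13 → fail=18;  out {3}∪{7}={3,7}

Text stream:
[0] read 'a'  n0⇒n7
[1] read 'a'  n7⇒n8  → match P5@[0:1]
[2] read 'c'  n8⇒n15
[3] read 'a'  n15⇒n18 (fail-walked)  → match P7@[2:3]
[4] read 'b'  n18⇒n1 (fail-walked)  → match P2@[4:4]
[5] read 'a'  n1⇒n7 (fail-walked)
[6] read 'a'  n7⇒n8  → match P5@[5:6]
[7] read 'a'  n8⇒n9  → match P5@[6:7]
[8] read 'a'  n9⇒n10  → match P5@[7:8]
[9] read 'a'  n10⇒n10 (fail-walked)  → match P5@[8:9]
[10] read 'b'  n10⇒n1 (fail-walked)  → match P2@[10:10]
[11] read 'c'  n1⇒n5
[12] read 'c'  n5⇒n13 (fail-walked)
[13] read 'c'  n13⇒n13 (fail-walked)
[14] read 'a'  n13⇒n18  → match P7@[13:14]
[15] read 'a'  n18⇒n8 (fail-walked)  → match P5@[14:15]
[16] read 'c'  n8⇒n15
[17] read 'c'  n15⇒n16
[18] read 'b'  n16⇒n17  → match P2@[18:18],P4@[17:18],P6@[14:18]
[19] read 'c'  n17⇒n5 (fail-walked)
[20] read 'a'  n5⇒n18 (fail-walked)  → match P7@[19:20]
[21] read 'b'  n18⇒n1 (fail-walked)  → match P2@[21:21]
[22] read 'c'  n1⇒n5
[23] read 'b'  n5⇒n6  → match P1@[21:23],P2@[23:23],P4@[22:23]
[24] read 'a'  n6⇒n7 (fail-walked)
[25] read 'c'  n7⇒n13 (fail-walked)
[26] read 'b'  n13⇒n14  → match P2@[26:26],P4@[25:26]
[27] read 'c'  n14⇒n5 (fail-walked)
[28] read 'b'  n5⇒n6  → match P1@[26:28],P2@[28:28],P4@[27:28]
[29] read 'c'  n6⇒n5 (fail-walked)
[30] read 'c'  n5⇒n13 (fail-walked)
[31] read 'a'  n13⇒n18  → match P7@[30:31]
[32] read 'c'  n18⇒n13 (fail-walked)
[33] read 'b'  n13⇒n14  → match P2@[33:33],P4@[32:33]
[34] read 'b'  n14⇒n2 (fail-walked)  → match P2@[34:34]
[35] read 'c'  n2⇒n5 (fail-walked)
[36] read 'c'  n5⇒n13 (fail-walked)
[37] read 'b'  n13⇒n14  → match P2@[37:37],P4@[36:37]
[38] read 'c'  n14⇒n5 (fail-walked)
[39] read 'a'  n5⇒n18 (fail-walked)  → match P7@[38:39]

All matches (sorted): [[1,5],[3,7],[4,2],[6,5],[7,5],[8,5],[9,5],[10,2],[14,7],[15,5],[18,2],[18,4],[18,6],[20,7],[21,2],[23,1],[23,2],[23,4],[26,2],[26,4],[28,1],[28,2],[28,4],[31,7],[33,2],[33,4],[34,2],[37,2],[37,4],[39,7]]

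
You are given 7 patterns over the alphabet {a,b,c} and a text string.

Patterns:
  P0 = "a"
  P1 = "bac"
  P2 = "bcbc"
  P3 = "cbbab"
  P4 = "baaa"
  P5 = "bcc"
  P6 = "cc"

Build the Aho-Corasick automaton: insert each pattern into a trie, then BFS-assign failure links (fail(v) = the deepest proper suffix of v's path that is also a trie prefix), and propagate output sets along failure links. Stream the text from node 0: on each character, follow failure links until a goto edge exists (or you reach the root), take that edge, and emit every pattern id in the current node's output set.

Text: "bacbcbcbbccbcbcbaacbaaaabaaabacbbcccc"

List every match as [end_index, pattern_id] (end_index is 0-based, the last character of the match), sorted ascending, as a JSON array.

Construct AC machine:
Trie (insert patterns):
  n0 'ε': a→1 b→2 c→8
  n1 'a': ·  [P0 ends]
  n2 'b': a→3 c→5
  n3 'ba': a→13 c→4
  n4 'bac': ·  [P1 ends]
  n5 'bc': b→6 c→15
  n6 'bcb': c→7
  n7 'bcbc': ·  [P2 ends]
  n8 'c': b→9 c→16
  n9 'cb': b→10
  n10 'cbb': a→11
  n11 'cbba': b→12
  n12 'cbbab': ·  [P3 ends]
  n13 'baa': a→14
  n14 'baaa': ·  [P4 ends]
  n15 'bcc': ·  [P5 ends]
  n16 'cc': ·  [P6 ends]

BFS fail/out derivation:
  n1('a'): parent n0 fail=0; on 'a' 0 → fail=0;  out {0}∪∅={0}
  n2('b'): parent n0 fail=0; on 'b' 0 → fail=0;  out ∅∪∅=∅
  n8('c'): parent n0 fail=0; on 'c' 0 → fail=0;  out ∅∪∅=∅
  n3('ba'): parent n2 fail=0; on 'a' 0 → fail=1;  out ∅∪{0}={0}
  n5('bc'): parent n2 fail=0; on 'c' 0 → fail=8;  out ∅∪∅=∅
  n9('cb'): parent n8 fail=0; on 'b' 0 → fail=2;  out ∅∪∅=∅
  n16('cc'): parent n8 fail=0; on 'c' 0 → fail=8;  out {6}∪∅={6}
  n4('bac'): parent n3 fail=1; on 'c' 1→0 → fail=8;  out {1}∪∅={1}
  n6('bcb'): parent n5 fail=8; on 'b' 8 → fail=9;  out ∅∪∅=∅
  n10('cbb'): parent n9 fail=2; on 'b' 2→0 → fail=2;  out ∅∪∅=∅
  n13('baa'): parent n3 fail=1; on 'a' 1→0 → fail=1;  out ∅∪{0}={0}
  n15('bcc'): parent n5 fail=8; on 'c' 8 → fail=16;  out {5}∪{6}={5,6}
  n7('bcbc'): parent n6 fail=9; on 'c' 9→2 → fail=5;  out {2}∪∅={2}
  n11('cbba'): parent n10 fail=2; on 'a' 2 → fail=3;  out ∅∪{0}={0}
  n14('baaa'): parent n13 fail=1; on 'a' 1→0 → fail=1;  out {4}∪{0}={0,4}
  n12('cbbab'): parent n11 fail=3; on 'b' 3→1→0 → fail=2;  out {3}∪∅={3}

Text stream:
i=0 'b': node 0→2
i=1 'a': node 2→3  ** P0@[1:1]
i=2 'c': node 3→4  ** P1@[0:2]
i=3 'b': node 4→9 ·f
i=4 'c': node 9→5 ·f
i=5 'b': node 5→6
i=6 'c': node 6→7  ** P2@[3:6]
i=7 'b': node 7→6 ·f
i=8 'b': node 6→10 ·f
i=9 'c': node 10→5 ·f
i=10 'c': node 5→15  ** P5@[8:10],P6@[9:10]
i=11 'b': node 15→9 ·f
i=12 'c': node 9→5 ·f
i=13 'b': node 5→6
i=14 'c': node 6→7  ** P2@[11:14]
i=15 'b': node 7→6 ·f
i=16 'a': node 6→3 ·f  ** P0@[16:16]
i=17 'a': node 3→13  ** P0@[17:17]
i=18 'c': node 13→8 ·f
i=19 'b': node 8→9
i=20 'a': node 9→3 ·f  ** P0@[20:20]
i=21 'a': node 3→13  ** P0@[21:21]
i=22 'a': node 13→14  ** P0@[22:22],P4@[19:22]
i=23 'a': node 14→1 ·f  ** P0@[23:23]
i=24 'b': node 1→2 ·f
i=25 'a': node 2→3  ** P0@[25:25]
i=26 'a': node 3→13  ** P0@[26:26]
i=27 'a': node 13→14  ** P0@[27:27],P4@[24:27]
i=28 'b': node 14→2 ·f
i=29 'a': node 2→3  ** P0@[29:29]
i=30 'c': node 3→4  ** P1@[28:30]
i=31 'b': node 4→9 ·f
i=32 'b': node 9→10
i=33 'c': node 10→5 ·f
i=34 'c': node 5→15  ** P5@[32:34],P6@[33:34]
i=35 'c': node 15→16 ·f  ** P6@[34:35]
i=36 'c': node 16→16 ·f  ** P6@[35:36]

Matches: [[1,0],[2,1],[6,2],[10,5],[10,6],[14,2],[16,0],[17,0],[20,0],[21,0],[22,0],[22,4],[23,0],[25,0],[26,0],[27,0],[27,4],[29,0],[30,1],[34,5],[34,6],[35,6],[36,6]]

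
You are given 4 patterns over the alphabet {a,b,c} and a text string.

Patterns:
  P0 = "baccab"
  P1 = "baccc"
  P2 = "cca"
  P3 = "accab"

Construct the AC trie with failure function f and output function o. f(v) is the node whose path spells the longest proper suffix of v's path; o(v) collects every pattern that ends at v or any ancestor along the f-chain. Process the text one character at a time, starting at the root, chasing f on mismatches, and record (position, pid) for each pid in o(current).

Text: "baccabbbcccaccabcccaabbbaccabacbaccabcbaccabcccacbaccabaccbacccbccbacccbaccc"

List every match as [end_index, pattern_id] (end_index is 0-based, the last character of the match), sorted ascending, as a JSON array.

Build automaton:
Trie nodes:
  n0 'ε': a→11 b→1 c→8
  n1 'b': a→2
  n2 'ba': c→3
  n3 'bac': c→4
  n4 'bacc': a→5 c→7
  n5 'bacca': b→6
  n6 'baccab': ·  [P0 ends]
  n7 'baccc': ·  [P1 ends]
  n8 'c': c→9
  n9 'cc': a→10
  n10 'cca': ·  [P2 ends]
  n11 'a': c→12
  n12 'ac': c→13
  n13 'acc': a→14
  n14 'acca': b→15
  n15 'accab': ·  [P3 ends]

BFS fail/out derivation:
  n1('b'): parent n0 fail=0; on 'b' 0 → fail=0;  out ∅∪∅=∅
  n8('c'): parent n0 fail=0; on 'c' 0 → fail=0;  out ∅∪∅=∅
  n11('a'): parent n0 fail=0; on 'a' 0 → fail=0;  out ∅∪∅=∅
  n2('ba'): parent n1 fail=0; on 'a' 0 → fail=11;  out ∅∪∅=∅
  n9('cc'): parent n8 fail=0; on 'c' 0 → fail=8;  out ∅∪∅=∅
  n12('ac'): parent n11 fail=0; on 'c' 0 → fail=8;  out ∅∪∅=∅
  n3('bac'): parent n2 fail=11; on 'c' 11 → fail=12;  out ∅∪∅=∅
  n10('cca'): parent n9 fail=8; on 'a' 8→0 → fail=11;  out {2}∪∅={2}
  n13('acc'): parent n12 fail=8; on 'c' 8 → fail=9;  out ∅∪∅=∅
  n4('bacc'): parent n3 fail=12; on 'c' 12 → fail=13;  out ∅∪∅=∅
  n14('acca'): parent n13 fail=9; on 'a' 9 → fail=10;  out ∅∪{2}={2}
  n5('bacca'): parent n4 fail=13; on 'a' 13 → fail=14;  out ∅∪{2}={2}
  n7('baccc'): parent n4 fail=13; on 'c' 13→9→8 → fail=9;  out {1}∪∅={1}
  n15('accab'): parent n14 fail=10; on 'b' 10→11→0 → fail=1;  out {3}∪∅={3}
  n6('baccab'): parent n5 fail=14; on 'b' 14 → fail=15;  out {0}∪{3}={0,3}

Scan:
i=0 'b': node 0→1
i=1 'a': node 1→2
i=2 'c': node 2→3
i=3 'c': node 3→4
i=4 'a': node 4→5  emit P2@[2:4]
i=5 'b': node 5→6  emit P0@[0:5],P3@[1:5]
i=6 'b': node 6→1 ·f
i=7 'b': node 1→1 ·f
i=8 'c': node 1→8 ·f
i=9 'c': node 8→9
i=10 'c': node 9→9 ·f
i=11 'a': node 9→10  emit P2@[9:11]
i=12 'c': node 10→12 ·f
i=13 'c': node 12→13
i=14 'a': node 13→14  emit P2@[12:14]
i=15 'b': node 14→15  emit P3@[11:15]
i=16 'c': node 15→8 ·f
i=17 'c': node 8→9
i=18 'c': node 9→9 ·f
i=19 'a': node 9→10  emit P2@[17:19]
i=20 'a': node 10→11 ·f
i=21 'b': node 11→1 ·f
i=22 'b': node 1→1 ·f
i=23 'b': node 1→1 ·f
i=24 'a': node 1→2
i=25 'c': node 2→3
i=26 'c': node 3→4
i=27 'a': node 4→5  emit P2@[25:27]
i=28 'b': node 5→6  emit P0@[23:28],P3@[24:28]
i=29 'a': node 6→2 ·f
i=30 'c': node 2→3
i=31 'b': node 3→1 ·f
i=32 'a': node 1→2
i=33 'c': node 2→3
i=34 'c': node 3→4
i=35 'a': node 4→5  emit P2@[33:35]
i=36 'b': node 5→6  emit P0@[31:36],P3@[32:36]
i=37 'c': node 6→8 ·f
i=38 'b': node 8→1 ·f
i=39 'a': node 1→2
i=40 'c': node 2→3
i=41 'c': node 3→4
i=42 'a': node 4→5  emit P2@[40:42]
i=43 'b': node 5→6  emit P0@[38:43],P3@[39:43]
i=44 'c': node 6→8 ·f
i=45 'c': node 8→9
i=46 'c': node 9→9 ·f
i=47 'a': node 9→10  emit P2@[45:47]
i=48 'c': node 10→12 ·f
i=49 'b': node 12→1 ·f
i=50 'a': node 1→2
i=51 'c': node 2→3
i=52 'c': node 3→4
i=53 'a': node 4→5  emit P2@[51:53]
i=54 'b': node 5→6  emit P0@[49:54],P3@[50:54]
i=55 'a': node 6→2 ·f
i=56 'c': node 2→3
i=57 'c': node 3→4
i=58 'b': node 4→1 ·f
i=59 'a': node 1→2
i=60 'c': node 2→3
i=61 'c': node 3→4
i=62 'c': node 4→7  emit P1@[58:62]
i=63 'b': node 7→1 ·f
i=64 'c': node 1→8 ·f
i=65 'c': node 8→9
i=66 'b': node 9→1 ·f
i=67 'a': node 1→2
i=68 'c': node 2→3
i=69 'c': node 3→4
i=70 'c': node 4→7  emit P1@[66:70]
i=71 'b': node 7→1 ·f
i=72 'a': node 1→2
i=73 'c': node 2→3
i=74 'c': node 3→4
i=75 'c': node 4→7  emit P1@[71:75]

Matches: [[4,2],[5,0],[5,3],[11,2],[14,2],[15,3],[19,2],[27,2],[28,0],[28,3],[35,2],[36,0],[36,3],[42,2],[43,0],[43,3],[47,2],[53,2],[54,0],[54,3],[62,1],[70,1],[75,1]]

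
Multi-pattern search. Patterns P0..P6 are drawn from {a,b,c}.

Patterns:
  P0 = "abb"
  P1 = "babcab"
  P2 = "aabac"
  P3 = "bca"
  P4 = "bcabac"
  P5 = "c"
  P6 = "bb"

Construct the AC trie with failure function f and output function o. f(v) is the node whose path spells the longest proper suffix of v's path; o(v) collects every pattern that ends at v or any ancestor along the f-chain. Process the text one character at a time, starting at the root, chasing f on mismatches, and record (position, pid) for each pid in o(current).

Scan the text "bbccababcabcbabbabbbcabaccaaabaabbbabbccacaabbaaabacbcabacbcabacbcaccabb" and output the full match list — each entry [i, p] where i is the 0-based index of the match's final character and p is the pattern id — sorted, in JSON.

Build automaton:
Trie nodes:
  0='ε' goto a→1 b→4 c→19
  1='a' goto a→10 b→2
  2='ab' goto b→3
  3='abb' goto ·  [P0 ends]
  4='b' goto a→5 b→20 c→14
  5='ba' goto b→6
  6='bab' goto c→7
  7='babc' goto a→8
  8='babca' goto b→9
  9='babcab' goto ·  [P1 ends]
  10='aa' goto b→11
  11='aab' goto a→12
  12='aaba' goto c→13
  13='aabac' goto ·  [P2 ends]
  14='bc' goto a→15
  15='bca' goto b→16  [P3 ends]
  16='bcab' goto a→17
  17='bcaba' goto c→18
  18='bcabac' goto ·  [P4 ends]
  19='c' goto ·  [P5 ends]
  20='bb' goto ·  [P6 ends]

BFS fail/out derivation:
  fail(1) 'a': from fail(0)=0 chase 'a': 0 ⇒ 0;  out=∅∪out(0)=∅
  fail(4) 'b': from fail(0)=0 chase 'b': 0 ⇒ 0;  out=∅∪out(0)=∅
  fail(19) 'c': from fail(0)=0 chase 'c': 0 ⇒ 0;  out={5}∪out(0)={5}
  fail(2) 'ab': from fail(1)=0 chase 'b': 0 ⇒ 4;  out=∅∪out(4)=∅
  fail(5) 'ba': from fail(4)=0 chase 'a': 0 ⇒ 1;  out=∅∪out(1)=∅
  fail(10) 'aa': from fail(1)=0 chase 'a': 0 ⇒ 1;  out=∅∪out(1)=∅
  fail(14) 'bc': from fail(4)=0 chase 'c': 0 ⇒ 19;  out=∅∪out(19)={5}
  fail(20) 'bb': from fail(4)=0 chase 'b': 0 ⇒ 4;  out={6}∪out(4)={6}
  fail(3) 'abb': from fail(2)=4 chase 'b': 4 ⇒ 20;  out={0}∪out(20)={0,6}
  fail(6) 'bab': from fail(5)=1 chase 'b': 1 ⇒ 2;  out=∅∪out(2)=∅
  fail(11) 'aab': from fail(10)=1 chase 'b': 1 ⇒ 2;  out=∅∪out(2)=∅
  fail(15) 'bca': from fail(14)=19 chase 'a': 19→0 ⇒ 1;  out={3}∪out(1)={3}
  fail(7) 'babc': from fail(6)=2 chase 'c': 2→4 ⇒ 14;  out=∅∪out(14)={5}
  fail(12) 'aaba': from fail(11)=2 chase 'a': 2→4 ⇒ 5;  out=∅∪out(5)=∅
  fail(16) 'bcab': from fail(15)=1 chase 'b': 1 ⇒ 2;  out=∅∪out(2)=∅
  fail(8) 'babca': from fail(7)=14 chase 'a': 14 ⇒ 15;  out=∅∪out(15)={3}
  fail(13) 'aabac': from fail(12)=5 chase 'c': 5→1→0 ⇒ 19;  out={2}∪out(19)={2,5}
  fail(17) 'bcaba': from fail(16)=2 chase 'a': 2→4 ⇒ 5;  out=∅∪out(5)=∅
  fail(9) 'babcab': from fail(8)=15 chase 'b': 15 ⇒ 16;  out={1}∪out(16)={1}
  fail(18) 'bcabac': from fail(17)=5 chase 'c': 5→1→0 ⇒ 19;  out={4}∪out(19)={4,5}

Text stream:
[0] read 'b'  n0⇒n4
[1] read 'b'  n4⇒n20  emit P6@[0:1]
[2] read 'c'  n20⇒n14 (via fail)  emit P5@[2:2]
[3] read 'c'  n14⇒n19 (via fail)  emit P5@[3:3]
[4] read 'a'  n19⇒n1 (via fail)
[5] read 'b'  n1⇒n2
[6] read 'a'  n2⇒n5 (via fail)
[7] read 'b'  n5⇒n6
[8] read 'c'  n6⇒n7  emit P5@[8:8]
[9] read 'a'  n7⇒n8  emit P3@[7:9]
[10] read 'b'  n8⇒n9  emit P1@[5:10]
[11] read 'c'  n9⇒n14 (via fail)  emit P5@[11:11]
[12] read 'b'  n14⇒n4 (via fail)
[13] read 'a'  n4⇒n5
[14] read 'b'  n5⇒n6
[15] read 'b'  n6⇒n3 (via fail)  emit P0@[13:15],P6@[14:15]
[16] read 'a'  n3⇒n5 (via fail)
[17] read 'b'  n5⇒n6
[18] read 'b'  n6⇒n3 (via fail)  emit P0@[16:18],P6@[17:18]
[19] read 'b'  n3⇒n20 (via fail)  emit P6@[18:19]
[20] read 'c'  n20⇒n14 (via fail)  emit P5@[20:20]
[21] read 'a'  n14⇒n15  emit P3@[19:21]
[22] read 'b'  n15⇒n16
[23] read 'a'  n16⇒n17
[24] read 'c'  n17⇒n18  emit P4@[19:24],P5@[24:24]
[25] read 'c'  n18⇒n19 (via fail)  emit P5@[25:25]
[26] read 'a'  n19⇒n1 (via fail)
[27] read 'a'  n1⇒n10
[28] read 'a'  n10⇒n10 (via fail)
[29] read 'b'  n10⇒n11
[30] read 'a'  n11⇒n12
[31] read 'a'  n12⇒n10 (via fail)
[32] read 'b'  n10⇒n11
[33] read 'b'  n11⇒n3 (via fail)  emit P0@[31:33],P6@[32:33]
[34] read 'b'  n3⇒n20 (via fail)  emit P6@[33:34]
[35] read 'a'  n20⇒n5 (via fail)
[36] read 'b'  n5⇒n6
[37] read 'b'  n6⇒n3 (via fail)  emit P0@[35:37],P6@[36:37]
[38] read 'c'  n3⇒n14 (via fail)  emit P5@[38:38]
[39] read 'c'  n14⇒n19 (via fail)  emit P5@[39:39]
[40] read 'a'  n19⇒n1 (via fail)
[41] read 'c'  n1⇒n19 (via fail)  emit P5@[41:41]
[42] read 'a'  n19⇒n1 (via fail)
[43] read 'a'  n1⇒n10
[44] read 'b'  n10⇒n11
[45] read 'b'  n11⇒n3 (via fail)  emit P0@[43:45],P6@[44:45]
[46] read 'a'  n3⇒n5 (via fail)
[47] read 'a'  n5⇒n10 (via fail)
[48] read 'a'  n10⇒n10 (via fail)
[49] read 'b'  n10⇒n11
[50] read 'a'  n11⇒n12
[51] read 'c'  n12⇒n13  emit P2@[47:51],P5@[51:51]
[52] read 'b'  n13⇒n4 (via fail)
[53] read 'c'  n4⇒n14  emit P5@[53:53]
[54] read 'a'  n14⇒n15  emit P3@[52:54]
[55] read 'b'  n15⇒n16
[56] read 'a'  n16⇒n17
[57] read 'c'  n17⇒n18  emit P4@[52:57],P5@[57:57]
[58] read 'b'  n18⇒n4 (via fail)
[59] read 'c'  n4⇒n14  emit P5@[59:59]
[60] read 'a'  n14⇒n15  emit P3@[58:60]
[61] read 'b'  n15⇒n16
[62] read 'a'  n16⇒n17
[63] read 'c'  n17⇒n18  emit P4@[58:63],P5@[63:63]
[64] read 'b'  n18⇒n4 (via fail)
[65] read 'c'  n4⇒n14  emit P5@[65:65]
[66] read 'a'  n14⇒n15  emit P3@[64:66]
[67] read 'c'  n15⇒n19 (via fail)  emit P5@[67:67]
[68] read 'c'  n19⇒n19 (via fail)  emit P5@[68:68]
[69] read 'a'  n19⇒n1 (via fail)
[70] read 'b'  n1⇒n2
[71] read 'b'  n2⇒n3  emit P0@[69:71],P6@[70:71]

Result: [[1,6],[2,5],[3,5],[8,5],[9,3],[10,1],[11,5],[15,0],[15,6],[18,0],[18,6],[19,6],[20,5],[21,3],[24,4],[24,5],[25,5],[33,0],[33,6],[34,6],[37,0],[37,6],[38,5],[39,5],[41,5],[45,0],[45,6],[51,2],[51,5],[53,5],[54,3],[57,4],[57,5],[59,5],[60,3],[63,4],[63,5],[65,5],[66,3],[67,5],[68,5],[71,0],[71,6]]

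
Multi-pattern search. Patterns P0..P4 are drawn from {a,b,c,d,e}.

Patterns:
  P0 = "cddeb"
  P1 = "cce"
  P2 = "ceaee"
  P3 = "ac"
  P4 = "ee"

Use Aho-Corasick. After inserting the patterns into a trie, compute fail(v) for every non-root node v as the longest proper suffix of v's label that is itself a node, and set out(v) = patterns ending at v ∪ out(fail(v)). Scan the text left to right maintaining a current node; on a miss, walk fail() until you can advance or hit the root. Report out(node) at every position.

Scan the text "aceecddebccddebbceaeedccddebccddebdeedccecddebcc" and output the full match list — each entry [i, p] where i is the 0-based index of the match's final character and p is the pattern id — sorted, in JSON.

Build automaton:
Trie (insert patterns):
  n0 'ε': a→12 c→1 e→14
  n1 'c': c→6 d→2 e→8
  n2 'cd': d→3
  n3 'cdd': e→4
  n4 'cdde': b→5
  n5 'cddeb': ·  [P0 ends]
  n6 'cc': e→7
  n7 'cce': ·  [P1 ends]
  n8 'ce': a→9
  n9 'cea': e→10
  n10 'ceae': e→11
  n11 'ceaee': ·  [P2 ends]
  n12 'a': c→13
  n13 'ac': ·  [P3 ends]
  n14 'e': e→15
  n15 'ee': ·  [P4 ends]

Failure links (BFS by depth):
  n1('c'): parent n0 fail=0; on 'c' 0 → fail=0;  out ∅∪∅=∅
  n12('a'): parent n0 fail=0; on 'a' 0 → fail=0;  out ∅∪∅=∅
  n14('e'): parent n0 fail=0; on 'e' 0 → fail=0;  out ∅∪∅=∅
  n2('cd'): parent n1 fail=0; on 'd' 0 → fail=0;  out ∅∪∅=∅
  n6('cc'): parent n1 fail=0; on 'c' 0 → fail=1;  out ∅∪∅=∅
  n8('ce'): parent n1 fail=0; on 'e' 0 → fail=14;  out ∅∪∅=∅
  n13('ac'): parent n12 fail=0; on 'c' 0 → fail=1;  out {3}∪∅={3}
  n15('ee'): parent n14 fail=0; on 'e' 0 → fail=14;  out {4}∪∅={4}
  n3('cdd'): parent n2 fail=0; on 'd' 0 → fail=0;  out ∅∪∅=∅
  n7('cce'): parent n6 fail=1; on 'e' 1 → fail=8;  out {1}∪∅={1}
  n9('cea'): parent n8 fail=14; on 'a' 14→0 → fail=12;  out ∅∪∅=∅
  n4('cdde'): parent n3 fail=0; on 'e' 0 → fail=14;  out ∅∪∅=∅
  n10('ceae'): parent n9 fail=12; on 'e' 12→0 → fail=14;  out ∅∪∅=∅
  n5('cddeb'): parent n4 fail=14; on 'b' 14→0 → fail=0;  out {0}∪∅={0}
  n11('ceaee'): parent n10 fail=14; on 'e' 14 → fail=15;  out {2}∪{4}={2,4}

Scan:
pos 0 'a': at 12
pos 1 'c': at 13  → match P3@[0:1]
pos 2 'e': at 8 ·f
pos 3 'e': at 15 ·f  → match P4@[2:3]
pos 4 'c': at 1 ·f
pos 5 'd': at 2
pos 6 'd': at 3
pos 7 'e': at 4
pos 8 'b': at 5  → match P0@[4:8]
pos 9 'c': at 1 ·f
pos 10 'c': at 6
pos 11 'd': at 2 ·f
pos 12 'd': at 3
pos 13 'e': at 4
pos 14 'b': at 5  → match P0@[10:14]
pos 15 'b': at 0 ·f
pos 16 'c': at 1
pos 17 'e': at 8
pos 18 'a': at 9
pos 19 'e': at 10
pos 20 'e': at 11  → match P2@[16:20],P4@[19:20]
pos 21 'd': at 0 ·f
pos 22 'c': at 1
pos 23 'c': at 6
pos 24 'd': at 2 ·f
pos 25 'd': at 3
pos 26 'e': at 4
pos 27 'b': at 5  → match P0@[23:27]
pos 28 'c': at 1 ·f
pos 29 'c': at 6
pos 30 'd': at 2 ·f
pos 31 'd': at 3
pos 32 'e': at 4
pos 33 'b': at 5  → match P0@[29:33]
pos 34 'd': at 0 ·f
pos 35 'e': at 14
pos 36 'e': at 15  → match P4@[35:36]
pos 37 'd': at 0 ·f
pos 38 'c': at 1
pos 39 'c': at 6
pos 40 'e': at 7  → match P1@[38:40]
pos 41 'c': at 1 ·f
pos 42 'd': at 2
pos 43 'd': at 3
pos 44 'e': at 4
pos 45 'b': at 5  → match P0@[41:45]
pos 46 'c': at 1 ·f
pos 47 'c': at 6

Matches: [[1,3],[3,4],[8,0],[14,0],[20,2],[20,4],[27,0],[33,0],[36,4],[40,1],[45,0]]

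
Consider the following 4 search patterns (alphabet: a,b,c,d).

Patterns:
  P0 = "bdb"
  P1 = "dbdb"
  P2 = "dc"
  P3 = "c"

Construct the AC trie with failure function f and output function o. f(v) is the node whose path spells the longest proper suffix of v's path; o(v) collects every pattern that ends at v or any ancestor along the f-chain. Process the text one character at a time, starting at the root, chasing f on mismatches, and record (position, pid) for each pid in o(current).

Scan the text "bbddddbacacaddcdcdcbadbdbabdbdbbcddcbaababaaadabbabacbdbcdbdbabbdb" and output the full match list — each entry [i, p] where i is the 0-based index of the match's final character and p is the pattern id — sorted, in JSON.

Build:
Trie (insert patterns):
  n0 'ε': b→1 c→9 d→4
  n1 'b': d→2
  n2 'bd': b→3
  n3 'bdb': ·  [P0 ends]
  n4 'd': b→5 c→8
  n5 'db': d→6
  n6 'dbd': b→7
  n7 'dbdb': ·  [P1 ends]
  n8 'dc': ·  [P2 ends]
  n9 'c': ·  [P3 ends]

BFS fail/out derivation:
  n1('b'): parent n0 fail=0; on 'b' 0 → fail=0;  out ∅∪∅=∅
  n4('d'): parent n0 fail=0; on 'd' 0 → fail=0;  out ∅∪∅=∅
  n9('c'): parent n0 fail=0; on 'c' 0 → fail=0;  out {3}∪∅={3}
  n2('bd'): parent n1 fail=0; on 'd' 0 → fail=4;  out ∅∪∅=∅
  n5('db'): parent n4 fail=0; on 'b' 0 → fail=1;  out ∅∪∅=∅
  n8('dc'): parent n4 fail=0; on 'c' 0 → fail=9;  out {2}∪{3}={2,3}
  n3('bdb'): parent n2 fail=4; on 'b' 4 → fail=5;  out {0}∪∅={0}
  n6('dbd'): parent n5 fail=1; on 'd' 1 → fail=2;  out ∅∪∅=∅
  n7('dbdb'): parent n6 fail=2; on 'b' 2 → fail=3;  out {1}∪{0}={0,1}

Text stream:
pos 0 'b': at 1
pos 1 'b': at 1 (via fail)
pos 2 'd': at 2
pos 3 'd': at 4 (via fail)
pos 4 'd': at 4 (via fail)
pos 5 'd': at 4 (via fail)
pos 6 'b': at 5
pos 7 'a': at 0 (via fail)
pos 8 'c': at 9  emit P3@[8:8]
pos 9 'a': at 0 (via fail)
pos 10 'c': at 9  emit P3@[10:10]
pos 11 'a': at 0 (via fail)
pos 12 'd': at 4
pos 13 'd': at 4 (via fail)
pos 14 'c': at 8  emit P2@[13:14],P3@[14:14]
pos 15 'd': at 4 (via fail)
pos 16 'c': at 8  emit P2@[15:16],P3@[16:16]
pos 17 'd': at 4 (via fail)
pos 18 'c': at 8  emit P2@[17:18],P3@[18:18]
pos 19 'b': at 1 (via fail)
pos 20 'a': at 0 (via fail)
pos 21 'd': at 4
pos 22 'b': at 5
pos 23 'd': at 6
pos 24 'b': at 7  emit P0@[22:24],P1@[21:24]
pos 25 'a': at 0 (via fail)
pos 26 'b': at 1
pos 27 'd': at 2
pos 28 'b': at 3  emit P0@[26:28]
pos 29 'd': at 6 (via fail)
pos 30 'b': at 7  emit P0@[28:30],P1@[27:30]
pos 31 'b': at 1 (via fail)
pos 32 'c': at 9 (via fail)  emit P3@[32:32]
pos 33 'd': at 4 (via fail)
pos 34 'd': at 4 (via fail)
pos 35 'c': at 8  emit P2@[34:35],P3@[35:35]
pos 36 'b': at 1 (via fail)
pos 37 'a': at 0 (via fail)
pos 38 'a': at 0
pos 39 'b': at 1
pos 40 'a': at 0 (via fail)
pos 41 'b': at 1
pos 42 'a': at 0 (via fail)
pos 43 'a': at 0
pos 44 'a': at 0
pos 45 'd': at 4
pos 46 'a': at 0 (via fail)
pos 47 'b': at 1
pos 48 'b': at 1 (via fail)
pos 49 'a': at 0 (via fail)
pos 50 'b': at 1
pos 51 'a': at 0 (via fail)
pos 52 'c': at 9  emit P3@[52:52]
pos 53 'b': at 1 (via fail)
pos 54 'd': at 2
pos 55 'b': at 3  emit P0@[53:55]
pos 56 'c': at 9 (via fail)  emit P3@[56:56]
pos 57 'd': at 4 (via fail)
pos 58 'b': at 5
pos 59 'd': at 6
pos 60 'b': at 7  emit P0@[58:60],P1@[57:60]
pos 61 'a': at 0 (via fail)
pos 62 'b': at 1
pos 63 'b': at 1 (via fail)
pos 64 'd': at 2
pos 65 'b': at 3  emit P0@[63:65]

Result: [[8,3],[10,3],[14,2],[14,3],[16,2],[16,3],[18,2],[18,3],[24,0],[24,1],[28,0],[30,0],[30,1],[32,3],[35,2],[35,3],[52,3],[55,0],[56,3],[60,0],[60,1],[65,0]]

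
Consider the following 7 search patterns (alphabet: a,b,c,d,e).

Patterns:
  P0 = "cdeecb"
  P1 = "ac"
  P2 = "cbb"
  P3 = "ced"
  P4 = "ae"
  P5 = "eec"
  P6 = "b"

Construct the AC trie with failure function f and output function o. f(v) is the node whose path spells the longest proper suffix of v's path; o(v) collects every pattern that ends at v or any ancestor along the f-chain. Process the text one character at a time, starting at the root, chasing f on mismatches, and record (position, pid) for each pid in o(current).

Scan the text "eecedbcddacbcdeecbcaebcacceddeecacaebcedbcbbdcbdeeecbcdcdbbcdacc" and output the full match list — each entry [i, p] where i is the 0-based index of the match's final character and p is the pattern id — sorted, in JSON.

Build automaton:
Trie (insert patterns):
  n0 'ε': a→7 b→17 c→1 e→14
  n1 'c': b→9 d→2 e→11
  n2 'cd': e→3
  n3 'cde': e→4
  n4 'cdee': c→5
  n5 'cdeec': b→6
  n6 'cdeecb': ·  ←P0
  n7 'a': c→8 e→13
  n8 'ac': ·  ←P1
  n9 'cb': b→10
  n10 'cbb': ·  ←P2
  n11 'ce': d→12
  n12 'ced': ·  ←P3
  n13 'ae': ·  ←P4
  n14 'e': e→15
  n15 'ee': c→16
  n16 'eec': ·  ←P5
  n17 'b': ·  ←P6

BFS fail/out derivation:
  fail(1) 'c': from fail(0)=0 chase 'c': 0 ⇒ 0;  out=∅∪out(0)=∅
  fail(7) 'a': from fail(0)=0 chase 'a': 0 ⇒ 0;  out=∅∪out(0)=∅
  fail(14) 'e': from fail(0)=0 chase 'e': 0 ⇒ 0;  out=∅∪out(0)=∅
  fail(17) 'b': from fail(0)=0 chase 'b': 0 ⇒ 0;  out={6}∪out(0)={6}
  fail(2) 'cd': from fail(1)=0 chase 'd': 0 ⇒ 0;  out=∅∪out(0)=∅
  fail(8) 'ac': from fail(7)=0 chase 'c': 0 ⇒ 1;  out={1}∪out(1)={1}
  fail(9) 'cb': from fail(1)=0 chase 'b': 0 ⇒ 17;  out=∅∪out(17)={6}
  fail(11) 'ce': from fail(1)=0 chase 'e': 0 ⇒ 14;  out=∅∪out(14)=∅
  fail(13) 'ae': from fail(7)=0 chase 'e': 0 ⇒ 14;  out={4}∪out(14)={4}
  fail(15) 'ee': from fail(14)=0 chase 'e': 0 ⇒ 14;  out=∅∪out(14)=∅
  fail(3) 'cde': from fail(2)=0 chase 'e': 0 ⇒ 14;  out=∅∪out(14)=∅
  fail(10) 'cbb': from fail(9)=17 chase 'b': 17→0 ⇒ 17;  out={2}∪out(17)={2,6}
  fail(12) 'ced': from fail(11)=14 chase 'd': 14→0 ⇒ 0;  out={3}∪out(0)={3}
  fail(16) 'eec': from fail(15)=14 chase 'c': 14→0 ⇒ 1;  out={5}∪out(1)={5}
  fail(4) 'cdee': from fail(3)=14 chase 'e': 14 ⇒ 15;  out=∅∪out(15)=∅
  fail(5) 'cdeec': from fail(4)=15 chase 'c': 15 ⇒ 16;  out=∅∪out(16)={5}
  fail(6) 'cdeecb': from fail(5)=16 chase 'b': 16→1 ⇒ 9;  out={0}∪out(9)={0,6}

Run:
i=0 'e': node 0→14
i=1 'e': node 14→15
i=2 'c': node 15→16  → match P5@[0:2]
i=3 'e': node 16→11 ·f
i=4 'd': node 11→12  → match P3@[2:4]
i=5 'b': node 12→17 ·f  → match P6@[5:5]
i=6 'c': node 17→1 ·f
i=7 'd': node 1→2
i=8 'd': node 2→0 ·f
i=9 'a': node 0→7
i=10 'c': node 7→8  → match P1@[9:10]
i=11 'b': node 8→9 ·f  → match P6@[11:11]
i=12 'c': node 9→1 ·f
i=13 'd': node 1→2
i=14 'e': node 2→3
i=15 'e': node 3→4
i=16 'c': node 4→5  → match P5@[14:16]
i=17 'b': node 5→6  → match P0@[12:17],P6@[17:17]
i=18 'c': node 6→1 ·f
i=19 'a': node 1→7 ·f
i=20 'e': node 7→13  → match P4@[19:20]
i=21 'b': node 13→17 ·f  → match P6@[21:21]
i=22 'c': node 17→1 ·f
i=23 'a': node 1→7 ·f
i=24 'c': node 7→8  → match P1@[23:24]
i=25 'c': node 8→1 ·f
i=26 'e': node 1→11
i=27 'd': node 11→12  → match P3@[25:27]
i=28 'd': node 12→0 ·f
i=29 'e': node 0→14
i=30 'e': node 14→15
i=31 'c': node 15→16  → match P5@[29:31]
i=32 'a': node 16→7 ·f
i=33 'c': node 7→8  → match P1@[32:33]
i=34 'a': node 8→7 ·f
i=35 'e': node 7→13  → match P4@[34:35]
i=36 'b': node 13→17 ·f  → match P6@[36:36]
i=37 'c': node 17→1 ·f
i=38 'e': node 1→11
i=39 'd': node 11→12  → match P3@[37:39]
i=40 'b': node 12→17 ·f  → match P6@[40:40]
i=41 'c': node 17→1 ·f
i=42 'b': node 1→9  → match P6@[42:42]
i=43 'b': node 9→10  → match P2@[41:43],P6@[43:43]
i=44 'd': node 10→0 ·f
i=45 'c': node 0→1
i=46 'b': node 1→9  → match P6@[46:46]
i=47 'd': node 9→0 ·f
i=48 'e': node 0→14
i=49 'e': node 14→15
i=50 'e': node 15→15 ·f
i=51 'c': node 15→16  → match P5@[49:51]
i=52 'b': node 16→9 ·f  → match P6@[52:52]
i=53 'c': node 9→1 ·f
i=54 'd': node 1→2
i=55 'c': node 2→1 ·f
i=56 'd': node 1→2
i=57 'b': node 2→17 ·f  → match P6@[57:57]
i=58 'b': node 17→17 ·f  → match P6@[58:58]
i=59 'c': node 17→1 ·f
i=60 'd': node 1→2
i=61 'a': node 2→7 ·f
i=62 'c': node 7→8  → match P1@[61:62]
i=63 'c': node 8→1 ·f

Matches: [[2,5],[4,3],[5,6],[10,1],[11,6],[16,5],[17,0],[17,6],[20,4],[21,6],[24,1],[27,3],[31,5],[33,1],[35,4],[36,6],[39,3],[40,6],[42,6],[43,2],[43,6],[46,6],[51,5],[52,6],[57,6],[58,6],[62,1]]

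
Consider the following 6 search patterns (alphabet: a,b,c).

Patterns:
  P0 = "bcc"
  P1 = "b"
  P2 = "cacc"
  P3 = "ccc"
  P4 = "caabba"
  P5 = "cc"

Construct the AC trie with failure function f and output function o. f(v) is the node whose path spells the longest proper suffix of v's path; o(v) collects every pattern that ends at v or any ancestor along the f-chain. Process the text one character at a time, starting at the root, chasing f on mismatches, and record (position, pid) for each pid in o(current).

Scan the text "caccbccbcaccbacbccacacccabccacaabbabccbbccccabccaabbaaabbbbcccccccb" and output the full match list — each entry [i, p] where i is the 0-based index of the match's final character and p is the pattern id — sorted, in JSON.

Build automaton:
Trie (insert patterns):
  n0 'ε': b→1 c→4
  n1 'b': c→2  [P1 ends]
  n2 'bc': c→3
  n3 'bcc': ·  [P0 ends]
  n4 'c': a→5 c→8
  n5 'ca': a→10 c→6
  n6 'cac': c→7
  n7 'cacc': ·  [P2 ends]
  n8 'cc': c→9  [P5 ends]
  n9 'ccc': ·  [P3 ends]
  n10 'caa': b→11
  n11 'caab': b→12
  n12 'caabb': a→13
  n13 'caabba': ·  [P4 ends]

BFS fail/out derivation:
  fail(1) 'b': from fail(0)=0 chase 'b': 0 ⇒ 0;  out={1}∪out(0)={1}
  fail(4) 'c': from fail(0)=0 chase 'c': 0 ⇒ 0;  out=∅∪out(0)=∅
  fail(2) 'bc': from fail(1)=0 chase 'c': 0 ⇒ 4;  out=∅∪out(4)=∅
  fail(5) 'ca': from fail(4)=0 chase 'a': 0 ⇒ 0;  out=∅∪out(0)=∅
  fail(8) 'cc': from fail(4)=0 chase 'c': 0 ⇒ 4;  out={5}∪out(4)={5}
  fail(3) 'bcc': from fail(2)=4 chase 'c': 4 ⇒ 8;  out={0}∪out(8)={0,5}
  fail(6) 'cac': from fail(5)=0 chase 'c': 0 ⇒ 4;  out=∅∪out(4)=∅
  fail(9) 'ccc': from fail(8)=4 chase 'c': 4 ⇒ 8;  out={3}∪out(8)={3,5}
  fail(10) 'caa': from fail(5)=0 chase 'a': 0 ⇒ 0;  out=∅∪out(0)=∅
  fail(7) 'cacc': from fail(6)=4 chase 'c': 4 ⇒ 8;  out={2}∪out(8)={2,5}
  fail(11) 'caab': from fail(10)=0 chase 'b': 0 ⇒ 1;  out=∅∪out(1)={1}
  fail(12) 'caabb': from fail(11)=1 chase 'b': 1→0 ⇒ 1;  out=∅∪out(1)={1}
  fail(13) 'caabba': from fail(12)=1 chase 'a': 1→0 ⇒ 0;  out={4}∪out(0)={4}

Text stream:
pos 0 'c': at 4
pos 1 'a': at 5
pos 2 'c': at 6
pos 3 'c': at 7  emit P2@[0:3],P5@[2:3]
pos 4 'b': at 1 (fail-walked)  emit P1@[4:4]
pos 5 'c': at 2
pos 6 'c': at 3  emit P0@[4:6],P5@[5:6]
pos 7 'b': at 1 (fail-walked)  emit P1@[7:7]
pos 8 'c': at 2
pos 9 'a': at 5 (fail-walked)
pos 10 'c': at 6
pos 11 'c': at 7  emit P2@[8:11],P5@[10:11]
pos 12 'b': at 1 (fail-walked)  emit P1@[12:12]
pos 13 'a': at 0 (fail-walked)
pos 14 'c': at 4
pos 15 'b': at 1 (fail-walked)  emit P1@[15:15]
pos 16 'c': at 2
pos 17 'c': at 3  emit P0@[15:17],P5@[16:17]
pos 18 'a': at 5 (fail-walked)
pos 19 'c': at 6
pos 20 'a': at 5 (fail-walked)
pos 21 'c': at 6
pos 22 'c': at 7  emit P2@[19:22],P5@[21:22]
pos 23 'c': at 9 (fail-walked)  emit P3@[21:23],P5@[22:23]
pos 24 'a': at 5 (fail-walked)
pos 25 'b': at 1 (fail-walked)  emit P1@[25:25]
pos 26 'c': at 2
pos 27 'c': at 3  emit P0@[25:27],P5@[26:27]
pos 28 'a': at 5 (fail-walked)
pos 29 'c': at 6
pos 30 'a': at 5 (fail-walked)
pos 31 'a': at 10
pos 32 'b': at 11  emit P1@[32:32]
pos 33 'b': at 12  emit P1@[33:33]
pos 34 'a': at 13  emit P4@[29:34]
pos 35 'b': at 1 (fail-walked)  emit P1@[35:35]
pos 36 'c': at 2
pos 37 'c': at 3  emit P0@[35:37],P5@[36:37]
pos 38 'b': at 1 (fail-walked)  emit P1@[38:38]
pos 39 'b': at 1 (fail-walked)  emit P1@[39:39]
pos 40 'c': at 2
pos 41 'c': at 3  emit P0@[39:41],P5@[40:41]
pos 42 'c': at 9 (fail-walked)  emit P3@[40:42],P5@[41:42]
pos 43 'c': at 9 (fail-walked)  emit P3@[41:43],P5@[42:43]
pos 44 'a': at 5 (fail-walked)
pos 45 'b': at 1 (fail-walked)  emit P1@[45:45]
pos 46 'c': at 2
pos 47 'c': at 3  emit P0@[45:47],P5@[46:47]
pos 48 'a': at 5 (fail-walked)
pos 49 'a': at 10
pos 50 'b': at 11  emit P1@[50:50]
pos 51 'b': at 12  emit P1@[51:51]
pos 52 'a': at 13  emit P4@[47:52]
pos 53 'a': at 0 (fail-walked)
pos 54 'a': at 0
pos 55 'b': at 1  emit P1@[55:55]
pos 56 'b': at 1 (fail-walked)  emit P1@[56:56]
pos 57 'b': at 1 (fail-walked)  emit P1@[57:57]
pos 58 'b': at 1 (fail-walked)  emit P1@[58:58]
pos 59 'c': at 2
pos 60 'c': at 3  emit P0@[58:60],P5@[59:60]
pos 61 'c': at 9 (fail-walked)  emit P3@[59:61],P5@[60:61]
pos 62 'c': at 9 (fail-walked)  emit P3@[60:62],P5@[61:62]
pos 63 'c': at 9 (fail-walked)  emit P3@[61:63],P5@[62:63]
pos 64 'c': at 9 (fail-walked)  emit P3@[62:64],P5@[63:64]
pos 65 'c': at 9 (fail-walked)  emit P3@[63:65],P5@[64:65]
pos 66 'b': at 1 (fail-walked)  emit P1@[66:66]

Result: [[3,2],[3,5],[4,1],[6,0],[6,5],[7,1],[11,2],[11,5],[12,1],[15,1],[17,0],[17,5],[22,2],[22,5],[23,3],[23,5],[25,1],[27,0],[27,5],[32,1],[33,1],[34,4],[35,1],[37,0],[37,5],[38,1],[39,1],[41,0],[41,5],[42,3],[42,5],[43,3],[43,5],[45,1],[47,0],[47,5],[50,1],[51,1],[52,4],[55,1],[56,1],[57,1],[58,1],[60,0],[60,5],[61,3],[61,5],[62,3],[62,5],[63,3],[63,5],[64,3],[64,5],[65,3],[65,5],[66,1]]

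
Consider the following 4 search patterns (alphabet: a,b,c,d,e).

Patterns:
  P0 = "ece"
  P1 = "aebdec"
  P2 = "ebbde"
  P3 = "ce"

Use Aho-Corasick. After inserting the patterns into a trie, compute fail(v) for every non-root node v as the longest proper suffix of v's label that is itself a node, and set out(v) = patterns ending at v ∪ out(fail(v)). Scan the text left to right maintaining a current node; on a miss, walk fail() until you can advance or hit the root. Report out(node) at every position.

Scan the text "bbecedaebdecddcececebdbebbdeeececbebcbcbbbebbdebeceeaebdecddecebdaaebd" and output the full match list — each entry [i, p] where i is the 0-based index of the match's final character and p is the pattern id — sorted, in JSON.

Construct AC machine:
Trie nodes:
  0='ε' goto a→4 c→14 e→1
  1='e' goto b→10 c→2
  2='ec' goto e→3
  3='ece' goto ·  [P0 ends]
  4='a' goto e→5
  5='ae' goto b→6
  6='aeb' goto d→7
  7='aebd' goto e→8
  8='aebde' goto c→9
  9='aebdec' goto ·  [P1 ends]
  10='eb' goto b→11
  11='ebb' goto d→12
  12='ebbd' goto e→13
  13='ebbde' goto ·  [P2 ends]
  14='c' goto e→15
  15='ce' goto ·  [P3 ends]

Failure links (BFS by depth):
  n1('e'): parent n0 fail=0; on 'e' 0 → fail=0;  out ∅∪∅=∅
  n4('a'): parent n0 fail=0; on 'a' 0 → fail=0;  out ∅∪∅=∅
  n14('c'): parent n0 fail=0; on 'c' 0 → fail=0;  out ∅∪∅=∅
  n2('ec'): parent n1 fail=0; on 'c' 0 → fail=14;  out ∅∪∅=∅
  n5('ae'): parent n4 fail=0; on 'e' 0 → fail=1;  out ∅∪∅=∅
  n10('eb'): parent n1 fail=0; on 'b' 0 → fail=0;  out ∅∪∅=∅
  n15('ce'): parent n14 fail=0; on 'e' 0 → fail=1;  out {3}∪∅={3}
  n3('ece'): parent n2 fail=14; on 'e' 14 → fail=15;  out {0}∪{3}={0,3}
  n6('aeb'): parent n5 fail=1; on 'b' 1 → fail=10;  out ∅∪∅=∅
  n11('ebb'): parent n10 fail=0; on 'b' 0 → fail=0;  out ∅∪∅=∅
  n7('aebd'): parent n6 fail=10; on 'd' 10→0 → fail=0;  out ∅∪∅=∅
  n12('ebbd'): parent n11 fail=0; on 'd' 0 → fail=0;  out ∅∪∅=∅
  n8('aebde'): parent n7 fail=0; on 'e' 0 → fail=1;  out ∅∪∅=∅
  n13('ebbde'): parent n12 fail=0; on 'e' 0 → fail=1;  out {2}∪∅={2}
  n9('aebdec'): parent n8 fail=1; on 'c' 1 → fail=2;  out {1}∪∅={1}

Text stream:
[0] read 'b'  n0⇒n0
[1] read 'b'  n0⇒n0
[2] read 'e'  n0⇒n1
[3] read 'c'  n1⇒n2
[4] read 'e'  n2⇒n3  → match P0@[2:4],P3@[3:4]
[5] read 'd'  n3⇒n0 (fail-walked)
[6] read 'a'  n0⇒n4
[7] read 'e'  n4⇒n5
[8] read 'b'  n5⇒n6
[9] read 'd'  n6⇒n7
[10] read 'e'  n7⇒n8
[11] read 'c'  n8⇒n9  → match P1@[6:11]
[12] read 'd'  n9⇒n0 (fail-walked)
[13] read 'd'  n0⇒n0
[14] read 'c'  n0⇒n14
[15] read 'e'  n14⇒n15  → match P3@[14:15]
[16] read 'c'  n15⇒n2 (fail-walked)
[17] read 'e'  n2⇒n3  → match P0@[15:17],P3@[16:17]
[18] read 'c'  n3⇒n2 (fail-walked)
[19] read 'e'  n2⇒n3  → match P0@[17:19],P3@[18:19]
[20] read 'b'  n3⇒n10 (fail-walked)
[21] read 'd'  n10⇒n0 (fail-walked)
[22] read 'b'  n0⇒n0
[23] read 'e'  n0⇒n1
[24] read 'b'  n1⇒n10
[25] read 'b'  n10⇒n11
[26] read 'd'  n11⇒n12
[27] read 'e'  n12⇒n13  → match P2@[23:27]
[28] read 'e'  n13⇒n1 (fail-walked)
[29] read 'e'  n1⇒n1 (fail-walked)
[30] read 'c'  n1⇒n2
[31] read 'e'  n2⇒n3  → match P0@[29:31],P3@[30:31]
[32] read 'c'  n3⇒n2 (fail-walked)
[33] read 'b'  n2⇒n0 (fail-walked)
[34] read 'e'  n0⇒n1
[35] read 'b'  n1⇒n10
[36] read 'c'  n10⇒n14 (fail-walked)
[37] read 'b'  n14⇒n0 (fail-walked)
[38] read 'c'  n0⇒n14
[39] read 'b'  n14⇒n0 (fail-walked)
[40] read 'b'  n0⇒n0
[41] read 'b'  n0⇒n0
[42] read 'e'  n0⇒n1
[43] read 'b'  n1⇒n10
[44] read 'b'  n10⇒n11
[45] read 'd'  n11⇒n12
[46] read 'e'  n12⇒n13  → match P2@[42:46]
[47] read 'b'  n13⇒n10 (fail-walked)
[48] read 'e'  n10⇒n1 (fail-walked)
[49] read 'c'  n1⇒n2
[50] read 'e'  n2⇒n3  → match P0@[48:50],P3@[49:50]
[51] read 'e'  n3⇒n1 (fail-walked)
[52] read 'a'  n1⇒n4 (fail-walked)
[53] read 'e'  n4⇒n5
[54] read 'b'  n5⇒n6
[55] read 'd'  n6⇒n7
[56] read 'e'  n7⇒n8
[57] read 'c'  n8⇒n9  → match P1@[52:57]
[58] read 'd'  n9⇒n0 (fail-walked)
[59] read 'd'  n0⇒n0
[60] read 'e'  n0⇒n1
[61] read 'c'  n1⇒n2
[62] read 'e'  n2⇒n3  → match P0@[60:62],P3@[61:62]
[63] read 'b'  n3⇒n10 (fail-walked)
[64] read 'd'  n10⇒n0 (fail-walked)
[65] read 'a'  n0⇒n4
[66] read 'a'  n4⇒n4 (fail-walked)
[67] read 'e'  n4⇒n5
[68] read 'b'  n5⇒n6
[69] read 'd'  n6⇒n7

Matches: [[4,0],[4,3],[11,1],[15,3],[17,0],[17,3],[19,0],[19,3],[27,2],[31,0],[31,3],[46,2],[50,0],[50,3],[57,1],[62,0],[62,3]]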